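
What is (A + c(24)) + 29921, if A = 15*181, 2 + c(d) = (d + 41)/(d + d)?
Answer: 1566497/48 ≈ 32635.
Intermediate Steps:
c(d) = -2 + (41 + d)/(2*d) (c(d) = -2 + (d + 41)/(d + d) = -2 + (41 + d)/((2*d)) = -2 + (41 + d)*(1/(2*d)) = -2 + (41 + d)/(2*d))
A = 2715
(A + c(24)) + 29921 = (2715 + (½)*(41 - 3*24)/24) + 29921 = (2715 + (½)*(1/24)*(41 - 72)) + 29921 = (2715 + (½)*(1/24)*(-31)) + 29921 = (2715 - 31/48) + 29921 = 130289/48 + 29921 = 1566497/48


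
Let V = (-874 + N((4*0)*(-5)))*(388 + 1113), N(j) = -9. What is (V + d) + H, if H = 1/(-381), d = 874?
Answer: -504637930/381 ≈ -1.3245e+6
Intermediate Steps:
H = -1/381 ≈ -0.0026247
V = -1325383 (V = (-874 - 9)*(388 + 1113) = -883*1501 = -1325383)
(V + d) + H = (-1325383 + 874) - 1/381 = -1324509 - 1/381 = -504637930/381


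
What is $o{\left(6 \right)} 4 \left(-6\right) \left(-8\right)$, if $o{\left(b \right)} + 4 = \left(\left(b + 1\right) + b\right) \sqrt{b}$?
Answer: $-768 + 2496 \sqrt{6} \approx 5345.9$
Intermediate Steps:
$o{\left(b \right)} = -4 + \sqrt{b} \left(1 + 2 b\right)$ ($o{\left(b \right)} = -4 + \left(\left(b + 1\right) + b\right) \sqrt{b} = -4 + \left(\left(1 + b\right) + b\right) \sqrt{b} = -4 + \left(1 + 2 b\right) \sqrt{b} = -4 + \sqrt{b} \left(1 + 2 b\right)$)
$o{\left(6 \right)} 4 \left(-6\right) \left(-8\right) = \left(-4 + \sqrt{6} + 2 \cdot 6^{\frac{3}{2}}\right) 4 \left(-6\right) \left(-8\right) = \left(-4 + \sqrt{6} + 2 \cdot 6 \sqrt{6}\right) 4 \left(-6\right) \left(-8\right) = \left(-4 + \sqrt{6} + 12 \sqrt{6}\right) 4 \left(-6\right) \left(-8\right) = \left(-4 + 13 \sqrt{6}\right) 4 \left(-6\right) \left(-8\right) = \left(-16 + 52 \sqrt{6}\right) \left(-6\right) \left(-8\right) = \left(96 - 312 \sqrt{6}\right) \left(-8\right) = -768 + 2496 \sqrt{6}$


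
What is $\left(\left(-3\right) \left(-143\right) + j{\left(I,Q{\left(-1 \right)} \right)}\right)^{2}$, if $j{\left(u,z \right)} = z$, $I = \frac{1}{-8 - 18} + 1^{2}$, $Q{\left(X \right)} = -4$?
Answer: $180625$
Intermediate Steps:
$I = \frac{25}{26}$ ($I = \frac{1}{-26} + 1 = - \frac{1}{26} + 1 = \frac{25}{26} \approx 0.96154$)
$\left(\left(-3\right) \left(-143\right) + j{\left(I,Q{\left(-1 \right)} \right)}\right)^{2} = \left(\left(-3\right) \left(-143\right) - 4\right)^{2} = \left(429 - 4\right)^{2} = 425^{2} = 180625$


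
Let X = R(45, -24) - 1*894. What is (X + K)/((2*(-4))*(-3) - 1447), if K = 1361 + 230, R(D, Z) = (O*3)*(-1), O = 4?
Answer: -685/1423 ≈ -0.48138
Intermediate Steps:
R(D, Z) = -12 (R(D, Z) = (4*3)*(-1) = 12*(-1) = -12)
X = -906 (X = -12 - 1*894 = -12 - 894 = -906)
K = 1591
(X + K)/((2*(-4))*(-3) - 1447) = (-906 + 1591)/((2*(-4))*(-3) - 1447) = 685/(-8*(-3) - 1447) = 685/(24 - 1447) = 685/(-1423) = 685*(-1/1423) = -685/1423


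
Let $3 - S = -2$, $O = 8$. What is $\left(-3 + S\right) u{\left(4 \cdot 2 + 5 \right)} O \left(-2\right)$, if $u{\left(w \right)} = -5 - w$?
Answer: $576$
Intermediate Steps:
$S = 5$ ($S = 3 - -2 = 3 + 2 = 5$)
$\left(-3 + S\right) u{\left(4 \cdot 2 + 5 \right)} O \left(-2\right) = \left(-3 + 5\right) \left(-5 - \left(4 \cdot 2 + 5\right)\right) 8 \left(-2\right) = 2 \left(-5 - \left(8 + 5\right)\right) 8 \left(-2\right) = 2 \left(-5 - 13\right) 8 \left(-2\right) = 2 \left(-18\right) 8 \left(-2\right) = \left(-36\right) 8 \left(-2\right) = \left(-288\right) \left(-2\right) = 576$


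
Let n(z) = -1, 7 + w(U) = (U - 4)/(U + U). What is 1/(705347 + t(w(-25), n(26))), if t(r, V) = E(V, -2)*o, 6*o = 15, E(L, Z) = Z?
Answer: 1/705342 ≈ 1.4178e-6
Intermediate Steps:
w(U) = -7 + (-4 + U)/(2*U) (w(U) = -7 + (U - 4)/(U + U) = -7 + (-4 + U)/((2*U)) = -7 + (-4 + U)*(1/(2*U)) = -7 + (-4 + U)/(2*U))
o = 5/2 (o = (⅙)*15 = 5/2 ≈ 2.5000)
t(r, V) = -5 (t(r, V) = -2*5/2 = -5)
1/(705347 + t(w(-25), n(26))) = 1/(705347 - 5) = 1/705342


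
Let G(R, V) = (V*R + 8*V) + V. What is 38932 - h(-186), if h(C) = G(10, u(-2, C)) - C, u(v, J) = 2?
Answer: 38708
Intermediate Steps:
G(R, V) = 9*V + R*V (G(R, V) = (R*V + 8*V) + V = (8*V + R*V) + V = 9*V + R*V)
h(C) = 38 - C (h(C) = 2*(9 + 10) - C = 2*19 - C = 38 - C)
38932 - h(-186) = 38932 - (38 - 1*(-186)) = 38932 - (38 + 186) = 38932 - 1*224 = 38932 - 224 = 38708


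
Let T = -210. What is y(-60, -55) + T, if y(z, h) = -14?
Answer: -224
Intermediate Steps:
y(-60, -55) + T = -14 - 210 = -224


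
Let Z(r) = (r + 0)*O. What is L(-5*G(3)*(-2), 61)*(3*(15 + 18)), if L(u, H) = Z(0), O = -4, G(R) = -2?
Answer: 0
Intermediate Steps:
Z(r) = -4*r (Z(r) = (r + 0)*(-4) = r*(-4) = -4*r)
L(u, H) = 0 (L(u, H) = -4*0 = 0)
L(-5*G(3)*(-2), 61)*(3*(15 + 18)) = 0*(3*(15 + 18)) = 0*(3*33) = 0*99 = 0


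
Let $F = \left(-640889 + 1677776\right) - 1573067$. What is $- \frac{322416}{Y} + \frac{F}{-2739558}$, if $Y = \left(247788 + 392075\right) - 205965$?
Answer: $- \frac{162657475622}{297172184271} \approx -0.54735$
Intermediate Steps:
$F = -536180$ ($F = 1036887 - 1573067 = -536180$)
$Y = 433898$ ($Y = 639863 - 205965 = 433898$)
$- \frac{322416}{Y} + \frac{F}{-2739558} = - \frac{322416}{433898} - \frac{536180}{-2739558} = \left(-322416\right) \frac{1}{433898} - - \frac{268090}{1369779} = - \frac{161208}{216949} + \frac{268090}{1369779} = - \frac{162657475622}{297172184271}$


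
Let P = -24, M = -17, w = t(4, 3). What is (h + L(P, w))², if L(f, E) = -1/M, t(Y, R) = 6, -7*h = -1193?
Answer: 411602944/14161 ≈ 29066.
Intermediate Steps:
h = 1193/7 (h = -⅐*(-1193) = 1193/7 ≈ 170.43)
w = 6
L(f, E) = 1/17 (L(f, E) = -1/(-17) = -1*(-1/17) = 1/17)
(h + L(P, w))² = (1193/7 + 1/17)² = (20288/119)² = 411602944/14161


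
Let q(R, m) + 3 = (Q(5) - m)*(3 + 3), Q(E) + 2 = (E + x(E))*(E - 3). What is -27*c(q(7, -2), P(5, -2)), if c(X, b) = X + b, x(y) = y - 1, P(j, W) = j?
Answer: -2970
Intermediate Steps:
x(y) = -1 + y
Q(E) = -2 + (-1 + 2*E)*(-3 + E) (Q(E) = -2 + (E + (-1 + E))*(E - 3) = -2 + (-1 + 2*E)*(-3 + E))
q(R, m) = 93 - 6*m (q(R, m) = -3 + ((1 - 7*5 + 2*5²) - m)*(3 + 3) = -3 + ((1 - 35 + 2*25) - m)*6 = -3 + ((1 - 35 + 50) - m)*6 = -3 + (16 - m)*6 = -3 + (96 - 6*m) = 93 - 6*m)
-27*c(q(7, -2), P(5, -2)) = -27*((93 - 6*(-2)) + 5) = -27*((93 + 12) + 5) = -27*(105 + 5) = -27*110 = -2970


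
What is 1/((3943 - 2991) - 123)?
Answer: 1/829 ≈ 0.0012063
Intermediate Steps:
1/((3943 - 2991) - 123) = 1/(952 - 123) = 1/829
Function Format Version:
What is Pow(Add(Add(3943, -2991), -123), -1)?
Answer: Rational(1, 829) ≈ 0.0012063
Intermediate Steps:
Pow(Add(Add(3943, -2991), -123), -1) = Pow(Add(952, -123), -1) = Pow(829, -1) = Rational(1, 829)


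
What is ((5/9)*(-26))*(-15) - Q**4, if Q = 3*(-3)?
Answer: -19033/3 ≈ -6344.3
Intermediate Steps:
Q = -9
((5/9)*(-26))*(-15) - Q**4 = ((5/9)*(-26))*(-15) - 1*(-9)**4 = ((5*(1/9))*(-26))*(-15) - 1*6561 = ((5/9)*(-26))*(-15) - 6561 = -130/9*(-15) - 6561 = 650/3 - 6561 = -19033/3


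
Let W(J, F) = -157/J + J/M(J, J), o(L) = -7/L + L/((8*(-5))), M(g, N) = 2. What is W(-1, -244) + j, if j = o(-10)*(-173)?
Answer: -157/20 ≈ -7.8500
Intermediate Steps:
o(L) = -7/L - L/40 (o(L) = -7/L + L/(-40) = -7/L + L*(-1/40) = -7/L - L/40)
W(J, F) = J/2 - 157/J (W(J, F) = -157/J + J/2 = J/2 - 157/J)
j = -3287/20 (j = (-7/(-10) - 1/40*(-10))*(-173) = (-7*(-⅒) + ¼)*(-173) = (7/10 + ¼)*(-173) = (19/20)*(-173) = -3287/20 ≈ -164.35)
W(-1, -244) + j = ((½)*(-1) - 157/(-1)) - 3287/20 = (-½ - 157*(-1)) - 3287/20 = (-½ + 157) - 3287/20 = 313/2 - 3287/20 = -157/20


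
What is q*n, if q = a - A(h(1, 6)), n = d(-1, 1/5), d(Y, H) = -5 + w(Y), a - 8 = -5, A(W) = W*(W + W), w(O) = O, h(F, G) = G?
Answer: 414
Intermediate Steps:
A(W) = 2*W² (A(W) = W*(2*W) = 2*W²)
a = 3 (a = 8 - 5 = 3)
d(Y, H) = -5 + Y
n = -6 (n = -5 - 1 = -6)
q = -69 (q = 3 - 2*6² = 3 - 2*36 = 3 - 1*72 = 3 - 72 = -69)
q*n = -69*(-6) = 414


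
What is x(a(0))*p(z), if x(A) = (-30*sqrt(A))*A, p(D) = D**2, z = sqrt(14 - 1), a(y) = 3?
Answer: -1170*sqrt(3) ≈ -2026.5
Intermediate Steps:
z = sqrt(13) ≈ 3.6056
x(A) = -30*A**(3/2)
x(a(0))*p(z) = (-90*sqrt(3))*(sqrt(13))**2 = -90*sqrt(3)*13 = -1170*sqrt(3)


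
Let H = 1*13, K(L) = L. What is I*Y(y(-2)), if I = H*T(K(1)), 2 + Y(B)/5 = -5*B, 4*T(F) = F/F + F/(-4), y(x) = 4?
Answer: -2145/8 ≈ -268.13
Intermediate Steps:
T(F) = ¼ - F/16 (T(F) = (F/F + F/(-4))/4 = (1 + F*(-¼))/4 = (1 - F/4)/4 = ¼ - F/16)
H = 13
Y(B) = -10 - 25*B (Y(B) = -10 + 5*(-5*B) = -10 - 25*B)
I = 39/16 (I = 13*(¼ - 1/16*1) = 13*(¼ - 1/16) = 13*(3/16) = 39/16 ≈ 2.4375)
I*Y(y(-2)) = 39*(-10 - 25*4)/16 = 39*(-10 - 100)/16 = (39/16)*(-110) = -2145/8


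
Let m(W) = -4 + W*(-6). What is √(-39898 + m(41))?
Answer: 2*I*√10037 ≈ 200.37*I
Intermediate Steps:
m(W) = -4 - 6*W
√(-39898 + m(41)) = √(-39898 + (-4 - 6*41)) = √(-39898 + (-4 - 246)) = √(-39898 - 250) = √(-40148) = 2*I*√10037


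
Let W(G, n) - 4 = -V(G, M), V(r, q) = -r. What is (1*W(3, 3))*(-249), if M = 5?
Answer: -1743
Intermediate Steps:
W(G, n) = 4 + G (W(G, n) = 4 - (-1)*G = 4 + G)
(1*W(3, 3))*(-249) = (1*(4 + 3))*(-249) = (1*7)*(-249) = 7*(-249) = -1743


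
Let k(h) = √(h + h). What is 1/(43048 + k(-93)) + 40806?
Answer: 37809421408994/926565245 - I*√186/1853130490 ≈ 40806.0 - 7.3595e-9*I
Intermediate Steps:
k(h) = √2*√h (k(h) = √(2*h) = √2*√h)
1/(43048 + k(-93)) + 40806 = 1/(43048 + √2*√(-93)) + 40806 = 1/(43048 + √2*(I*√93)) + 40806 = 1/(43048 + I*√186) + 40806 = 40806 + 1/(43048 + I*√186)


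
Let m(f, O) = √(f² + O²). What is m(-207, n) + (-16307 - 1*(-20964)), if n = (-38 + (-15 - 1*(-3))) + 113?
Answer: 4657 + 153*√2 ≈ 4873.4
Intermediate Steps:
n = 63 (n = (-38 + (-15 + 3)) + 113 = (-38 - 12) + 113 = -50 + 113 = 63)
m(f, O) = √(O² + f²)
m(-207, n) + (-16307 - 1*(-20964)) = √(63² + (-207)²) + (-16307 - 1*(-20964)) = √(3969 + 42849) + (-16307 + 20964) = √46818 + 4657 = 153*√2 + 4657 = 4657 + 153*√2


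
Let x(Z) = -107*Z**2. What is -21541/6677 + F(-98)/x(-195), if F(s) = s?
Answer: -87642673829/27166542975 ≈ -3.2261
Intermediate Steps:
-21541/6677 + F(-98)/x(-195) = -21541/6677 - 98/((-107*(-195)**2)) = -21541*1/6677 - 98/((-107*38025)) = -21541/6677 - 98/(-4068675) = -21541/6677 - 98*(-1/4068675) = -21541/6677 + 98/4068675 = -87642673829/27166542975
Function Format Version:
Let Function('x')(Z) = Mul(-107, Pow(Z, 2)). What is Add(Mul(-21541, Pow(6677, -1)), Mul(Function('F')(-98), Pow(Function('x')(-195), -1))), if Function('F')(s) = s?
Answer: Rational(-87642673829, 27166542975) ≈ -3.2261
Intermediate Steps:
Add(Mul(-21541, Pow(6677, -1)), Mul(Function('F')(-98), Pow(Function('x')(-195), -1))) = Add(Mul(-21541, Pow(6677, -1)), Mul(-98, Pow(Mul(-107, Pow(-195, 2)), -1))) = Add(Mul(-21541, Rational(1, 6677)), Mul(-98, Pow(Mul(-107, 38025), -1))) = Add(Rational(-21541, 6677), Mul(-98, Pow(-4068675, -1))) = Add(Rational(-21541, 6677), Mul(-98, Rational(-1, 4068675))) = Add(Rational(-21541, 6677), Rational(98, 4068675)) = Rational(-87642673829, 27166542975)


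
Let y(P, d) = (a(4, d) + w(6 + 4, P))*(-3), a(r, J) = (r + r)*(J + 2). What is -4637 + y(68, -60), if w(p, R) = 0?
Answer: -3245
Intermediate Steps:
a(r, J) = 2*r*(2 + J) (a(r, J) = (2*r)*(2 + J) = 2*r*(2 + J))
y(P, d) = -48 - 24*d (y(P, d) = (2*4*(2 + d) + 0)*(-3) = ((16 + 8*d) + 0)*(-3) = (16 + 8*d)*(-3) = -48 - 24*d)
-4637 + y(68, -60) = -4637 + (-48 - 24*(-60)) = -4637 + (-48 + 1440) = -4637 + 1392 = -3245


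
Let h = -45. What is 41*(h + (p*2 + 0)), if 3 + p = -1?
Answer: -2173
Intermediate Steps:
p = -4 (p = -3 - 1 = -4)
41*(h + (p*2 + 0)) = 41*(-45 + (-4*2 + 0)) = 41*(-45 + (-8 + 0)) = 41*(-45 - 8) = 41*(-53) = -2173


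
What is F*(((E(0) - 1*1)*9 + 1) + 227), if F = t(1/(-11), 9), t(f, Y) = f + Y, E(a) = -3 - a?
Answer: 18816/11 ≈ 1710.5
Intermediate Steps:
t(f, Y) = Y + f
F = 98/11 (F = 9 + 1/(-11) = 9 - 1/11 = 98/11 ≈ 8.9091)
F*(((E(0) - 1*1)*9 + 1) + 227) = 98*((((-3 - 1*0) - 1*1)*9 + 1) + 227)/11 = 98*((((-3 + 0) - 1)*9 + 1) + 227)/11 = 98*(((-3 - 1)*9 + 1) + 227)/11 = 98*((-4*9 + 1) + 227)/11 = 98*((-36 + 1) + 227)/11 = 98*(-35 + 227)/11 = (98/11)*192 = 18816/11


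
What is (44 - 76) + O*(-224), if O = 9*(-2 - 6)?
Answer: 16096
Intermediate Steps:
O = -72 (O = 9*(-8) = -72)
(44 - 76) + O*(-224) = (44 - 76) - 72*(-224) = -32 + 16128 = 16096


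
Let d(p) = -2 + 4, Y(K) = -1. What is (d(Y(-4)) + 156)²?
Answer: 24964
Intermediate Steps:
d(p) = 2
(d(Y(-4)) + 156)² = (2 + 156)² = 158² = 24964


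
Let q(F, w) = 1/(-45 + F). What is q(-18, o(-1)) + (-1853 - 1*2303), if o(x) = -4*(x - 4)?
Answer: -261829/63 ≈ -4156.0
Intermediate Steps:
o(x) = 16 - 4*x (o(x) = -4*(-4 + x) = 16 - 4*x)
q(-18, o(-1)) + (-1853 - 1*2303) = 1/(-45 - 18) + (-1853 - 1*2303) = 1/(-63) + (-1853 - 2303) = -1/63 - 4156 = -261829/63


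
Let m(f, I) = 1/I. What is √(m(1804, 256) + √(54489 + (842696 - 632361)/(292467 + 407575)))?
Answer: √(127486681 + 1445248*√27786640262906)/180656 ≈ 15.279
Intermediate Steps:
√(m(1804, 256) + √(54489 + (842696 - 632361)/(292467 + 407575))) = √(1/256 + √(54489 + (842696 - 632361)/(292467 + 407575))) = √(1/256 + √(54489 + 210335/700042)) = √(1/256 + √(54489 + 210335*(1/700042))) = √(1/256 + √(54489 + 6785/22582)) = √(1/256 + √(1230477383/22582)) = √(1/256 + √27786640262906/22582)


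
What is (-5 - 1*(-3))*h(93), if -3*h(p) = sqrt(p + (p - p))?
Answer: 2*sqrt(93)/3 ≈ 6.4291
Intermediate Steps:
h(p) = -sqrt(p)/3 (h(p) = -sqrt(p + (p - p))/3 = -sqrt(p + 0)/3 = -sqrt(p)/3)
(-5 - 1*(-3))*h(93) = (-5 - 1*(-3))*(-sqrt(93)/3) = (-5 + 3)*(-sqrt(93)/3) = -(-2)*sqrt(93)/3 = 2*sqrt(93)/3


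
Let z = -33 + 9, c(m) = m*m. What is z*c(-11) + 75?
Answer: -2829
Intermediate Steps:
c(m) = m²
z = -24
z*c(-11) + 75 = -24*(-11)² + 75 = -24*121 + 75 = -2904 + 75 = -2829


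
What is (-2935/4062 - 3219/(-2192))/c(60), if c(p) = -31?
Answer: -3321029/138010512 ≈ -0.024064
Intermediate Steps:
(-2935/4062 - 3219/(-2192))/c(60) = (-2935/4062 - 3219/(-2192))/(-31) = (-2935*1/4062 - 3219*(-1/2192))*(-1/31) = (-2935/4062 + 3219/2192)*(-1/31) = (3321029/4451952)*(-1/31) = -3321029/138010512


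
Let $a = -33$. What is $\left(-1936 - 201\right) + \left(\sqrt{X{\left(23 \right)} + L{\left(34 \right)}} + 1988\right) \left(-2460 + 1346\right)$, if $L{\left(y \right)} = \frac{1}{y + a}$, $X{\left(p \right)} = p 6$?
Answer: $-2216769 - 1114 \sqrt{139} \approx -2.2299 \cdot 10^{6}$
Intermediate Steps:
$X{\left(p \right)} = 6 p$
$L{\left(y \right)} = \frac{1}{-33 + y}$ ($L{\left(y \right)} = \frac{1}{y - 33} = \frac{1}{-33 + y}$)
$\left(-1936 - 201\right) + \left(\sqrt{X{\left(23 \right)} + L{\left(34 \right)}} + 1988\right) \left(-2460 + 1346\right) = \left(-1936 - 201\right) + \left(\sqrt{6 \cdot 23 + \frac{1}{-33 + 34}} + 1988\right) \left(-2460 + 1346\right) = -2137 + \left(\sqrt{138 + 1^{-1}} + 1988\right) \left(-1114\right) = -2137 + \left(\sqrt{138 + 1} + 1988\right) \left(-1114\right) = -2137 + \left(\sqrt{139} + 1988\right) \left(-1114\right) = -2137 + \left(1988 + \sqrt{139}\right) \left(-1114\right) = -2137 - \left(2214632 + 1114 \sqrt{139}\right) = -2216769 - 1114 \sqrt{139}$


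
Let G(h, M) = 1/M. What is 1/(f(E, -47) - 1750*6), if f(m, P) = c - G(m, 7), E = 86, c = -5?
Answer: -7/73536 ≈ -9.5191e-5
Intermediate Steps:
G(h, M) = 1/M
f(m, P) = -36/7 (f(m, P) = -5 - 1/7 = -5 - 1*⅐ = -5 - ⅐ = -36/7)
1/(f(E, -47) - 1750*6) = 1/(-36/7 - 1750*6) = 1/(-36/7 - 10500) = 1/(-73536/7) = -7/73536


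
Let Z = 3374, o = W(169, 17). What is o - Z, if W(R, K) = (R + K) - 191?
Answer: -3379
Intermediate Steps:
W(R, K) = -191 + K + R (W(R, K) = (K + R) - 191 = -191 + K + R)
o = -5 (o = -191 + 17 + 169 = -5)
o - Z = -5 - 1*3374 = -5 - 3374 = -3379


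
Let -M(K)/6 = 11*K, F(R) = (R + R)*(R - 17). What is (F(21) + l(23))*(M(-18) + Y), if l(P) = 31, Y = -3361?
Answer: -432427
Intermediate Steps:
F(R) = 2*R*(-17 + R) (F(R) = (2*R)*(-17 + R) = 2*R*(-17 + R))
M(K) = -66*K
(F(21) + l(23))*(M(-18) + Y) = (2*21*(-17 + 21) + 31)*(-66*(-18) - 3361) = (2*21*4 + 31)*(1188 - 3361) = (168 + 31)*(-2173) = 199*(-2173) = -432427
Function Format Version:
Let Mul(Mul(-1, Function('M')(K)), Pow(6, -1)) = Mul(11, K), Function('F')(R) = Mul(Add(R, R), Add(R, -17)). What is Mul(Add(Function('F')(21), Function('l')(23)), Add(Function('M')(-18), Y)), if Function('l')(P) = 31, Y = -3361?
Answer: -432427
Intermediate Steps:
Function('F')(R) = Mul(2, R, Add(-17, R)) (Function('F')(R) = Mul(Mul(2, R), Add(-17, R)) = Mul(2, R, Add(-17, R)))
Function('M')(K) = Mul(-66, K) (Function('M')(K) = Mul(-6, Mul(11, K)) = Mul(-66, K))
Mul(Add(Function('F')(21), Function('l')(23)), Add(Function('M')(-18), Y)) = Mul(Add(Mul(2, 21, Add(-17, 21)), 31), Add(Mul(-66, -18), -3361)) = Mul(Add(Mul(2, 21, 4), 31), Add(1188, -3361)) = Mul(Add(168, 31), -2173) = Mul(199, -2173) = -432427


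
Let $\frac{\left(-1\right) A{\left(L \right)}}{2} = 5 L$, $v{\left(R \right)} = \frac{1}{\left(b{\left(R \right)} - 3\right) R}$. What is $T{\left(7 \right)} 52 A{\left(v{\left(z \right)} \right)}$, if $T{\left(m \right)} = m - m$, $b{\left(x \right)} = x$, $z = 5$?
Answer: $0$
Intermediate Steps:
$T{\left(m \right)} = 0$
$v{\left(R \right)} = \frac{1}{R \left(-3 + R\right)}$ ($v{\left(R \right)} = \frac{1}{\left(R - 3\right) R} = \frac{1}{\left(-3 + R\right) R} = \frac{1}{R \left(-3 + R\right)}$)
$A{\left(L \right)} = - 10 L$ ($A{\left(L \right)} = - 2 \cdot 5 L = - 10 L$)
$T{\left(7 \right)} 52 A{\left(v{\left(z \right)} \right)} = 0 \cdot 52 \left(- 10 \frac{1}{5 \left(-3 + 5\right)}\right) = 0 \left(- 10 \frac{1}{5 \cdot 2}\right) = 0 \left(- 10 \cdot \frac{1}{5} \cdot \frac{1}{2}\right) = 0 \left(\left(-10\right) \frac{1}{10}\right) = 0 \left(-1\right) = 0$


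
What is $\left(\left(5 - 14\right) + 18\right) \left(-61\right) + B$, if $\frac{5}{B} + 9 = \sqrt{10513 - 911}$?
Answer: $- \frac{5226984}{9521} + \frac{5 \sqrt{9602}}{9521} \approx -548.94$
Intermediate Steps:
$B = \frac{5}{-9 + \sqrt{9602}}$ ($B = \frac{5}{-9 + \sqrt{10513 - 911}} = \frac{5}{-9 + \sqrt{9602}} \approx 0.056186$)
$\left(\left(5 - 14\right) + 18\right) \left(-61\right) + B = \left(\left(5 - 14\right) + 18\right) \left(-61\right) + \left(\frac{45}{9521} + \frac{5 \sqrt{9602}}{9521}\right) = \left(-9 + 18\right) \left(-61\right) + \left(\frac{45}{9521} + \frac{5 \sqrt{9602}}{9521}\right) = 9 \left(-61\right) + \left(\frac{45}{9521} + \frac{5 \sqrt{9602}}{9521}\right) = -549 + \left(\frac{45}{9521} + \frac{5 \sqrt{9602}}{9521}\right) = - \frac{5226984}{9521} + \frac{5 \sqrt{9602}}{9521}$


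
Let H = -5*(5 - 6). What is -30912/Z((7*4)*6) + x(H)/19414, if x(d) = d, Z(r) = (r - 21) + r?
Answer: -28577333/291210 ≈ -98.133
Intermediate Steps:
H = 5 (H = -5*(-1) = 5)
Z(r) = -21 + 2*r (Z(r) = (-21 + r) + r = -21 + 2*r)
-30912/Z((7*4)*6) + x(H)/19414 = -30912/(-21 + 2*((7*4)*6)) + 5/19414 = -30912/(-21 + 2*(28*6)) + 5*(1/19414) = -30912/(-21 + 2*168) + 5/19414 = -30912/(-21 + 336) + 5/19414 = -30912/315 + 5/19414 = -30912*1/315 + 5/19414 = -1472/15 + 5/19414 = -28577333/291210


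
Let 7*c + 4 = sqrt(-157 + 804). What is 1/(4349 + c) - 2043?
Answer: -1892904814109/926532074 - 7*sqrt(647)/926532074 ≈ -2043.0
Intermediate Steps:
c = -4/7 + sqrt(647)/7 (c = -4/7 + sqrt(-157 + 804)/7 = -4/7 + sqrt(647)/7 ≈ 3.0623)
1/(4349 + c) - 2043 = 1/(4349 + (-4/7 + sqrt(647)/7)) - 2043 = 1/(30439/7 + sqrt(647)/7) - 2043 = -2043 + 1/(30439/7 + sqrt(647)/7)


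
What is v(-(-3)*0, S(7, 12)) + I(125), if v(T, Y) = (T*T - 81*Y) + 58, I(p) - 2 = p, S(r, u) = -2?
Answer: 347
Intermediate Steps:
I(p) = 2 + p
v(T, Y) = 58 + T**2 - 81*Y (v(T, Y) = (T**2 - 81*Y) + 58 = 58 + T**2 - 81*Y)
v(-(-3)*0, S(7, 12)) + I(125) = (58 + (-(-3)*0)**2 - 81*(-2)) + (2 + 125) = (58 + (-3*0)**2 + 162) + 127 = (58 + 0**2 + 162) + 127 = (58 + 0 + 162) + 127 = 220 + 127 = 347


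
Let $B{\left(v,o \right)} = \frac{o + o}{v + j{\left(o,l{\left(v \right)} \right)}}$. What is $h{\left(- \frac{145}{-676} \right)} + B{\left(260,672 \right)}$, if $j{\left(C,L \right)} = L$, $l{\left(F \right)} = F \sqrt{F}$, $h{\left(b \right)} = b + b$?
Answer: $\frac{25577}{62530} + \frac{96 \sqrt{65}}{2405} \approx 0.73086$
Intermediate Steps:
$h{\left(b \right)} = 2 b$
$l{\left(F \right)} = F^{\frac{3}{2}}$
$B{\left(v,o \right)} = \frac{2 o}{v + v^{\frac{3}{2}}}$ ($B{\left(v,o \right)} = \frac{o + o}{v + v^{\frac{3}{2}}} = \frac{2 o}{v + v^{\frac{3}{2}}}$)
$h{\left(- \frac{145}{-676} \right)} + B{\left(260,672 \right)} = 2 \left(- \frac{145}{-676}\right) + 2 \cdot 672 \frac{1}{260 + 260^{\frac{3}{2}}} = 2 \left(\left(-145\right) \left(- \frac{1}{676}\right)\right) + 2 \cdot 672 \frac{1}{260 + 520 \sqrt{65}} = 2 \cdot \frac{145}{676} + \frac{1344}{260 + 520 \sqrt{65}} = \frac{145}{338} + \frac{1344}{260 + 520 \sqrt{65}}$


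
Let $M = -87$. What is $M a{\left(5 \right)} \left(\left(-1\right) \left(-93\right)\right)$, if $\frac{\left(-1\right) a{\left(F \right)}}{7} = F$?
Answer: $283185$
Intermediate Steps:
$a{\left(F \right)} = - 7 F$
$M a{\left(5 \right)} \left(\left(-1\right) \left(-93\right)\right) = - 87 \left(\left(-7\right) 5\right) \left(\left(-1\right) \left(-93\right)\right) = \left(-87\right) \left(-35\right) 93 = 3045 \cdot 93 = 283185$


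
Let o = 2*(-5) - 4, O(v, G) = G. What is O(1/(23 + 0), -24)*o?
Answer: 336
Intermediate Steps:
o = -14 (o = -10 - 4 = -14)
O(1/(23 + 0), -24)*o = -24*(-14) = 336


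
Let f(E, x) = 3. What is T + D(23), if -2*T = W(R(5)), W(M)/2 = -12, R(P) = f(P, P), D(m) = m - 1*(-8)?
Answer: 43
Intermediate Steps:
D(m) = 8 + m (D(m) = m + 8 = 8 + m)
R(P) = 3
W(M) = -24 (W(M) = 2*(-12) = -24)
T = 12 (T = -½*(-24) = 12)
T + D(23) = 12 + (8 + 23) = 12 + 31 = 43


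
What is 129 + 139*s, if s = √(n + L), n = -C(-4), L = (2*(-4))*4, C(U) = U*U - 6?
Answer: 129 + 139*I*√42 ≈ 129.0 + 900.82*I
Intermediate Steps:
C(U) = -6 + U² (C(U) = U² - 6 = -6 + U²)
L = -32 (L = -8*4 = -32)
n = -10 (n = -(-6 + (-4)²) = -(-6 + 16) = -1*10 = -10)
s = I*√42 (s = √(-10 - 32) = √(-42) = I*√42 ≈ 6.4807*I)
129 + 139*s = 129 + 139*(I*√42) = 129 + 139*I*√42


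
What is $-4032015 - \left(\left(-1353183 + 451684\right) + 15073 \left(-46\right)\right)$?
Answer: $-2437158$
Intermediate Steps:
$-4032015 - \left(\left(-1353183 + 451684\right) + 15073 \left(-46\right)\right) = -4032015 - \left(-901499 - 693358\right) = -4032015 - -1594857 = -4032015 + 1594857 = -2437158$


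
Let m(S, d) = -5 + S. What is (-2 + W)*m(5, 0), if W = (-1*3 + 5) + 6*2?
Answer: 0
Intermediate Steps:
W = 14 (W = (-3 + 5) + 12 = 2 + 12 = 14)
(-2 + W)*m(5, 0) = (-2 + 14)*(-5 + 5) = 12*0 = 0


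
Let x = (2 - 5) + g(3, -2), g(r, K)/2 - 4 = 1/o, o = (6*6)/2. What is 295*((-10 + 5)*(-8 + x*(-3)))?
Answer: 103250/3 ≈ 34417.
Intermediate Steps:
o = 18 (o = 36*(1/2) = 18)
g(r, K) = 73/9 (g(r, K) = 8 + 2/18 = 8 + 2*(1/18) = 8 + 1/9 = 73/9)
x = 46/9 (x = (2 - 5) + 73/9 = -3 + 73/9 = 46/9 ≈ 5.1111)
295*((-10 + 5)*(-8 + x*(-3))) = 295*((-10 + 5)*(-8 + (46/9)*(-3))) = 295*(-5*(-8 - 46/3)) = 295*(-5*(-70/3)) = 295*(350/3) = 103250/3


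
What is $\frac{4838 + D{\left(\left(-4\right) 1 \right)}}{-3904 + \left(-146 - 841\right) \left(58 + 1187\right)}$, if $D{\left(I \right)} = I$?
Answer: $- \frac{4834}{1232719} \approx -0.0039214$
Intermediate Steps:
$\frac{4838 + D{\left(\left(-4\right) 1 \right)}}{-3904 + \left(-146 - 841\right) \left(58 + 1187\right)} = \frac{4838 - 4}{-3904 + \left(-146 - 841\right) \left(58 + 1187\right)} = \frac{4838 - 4}{-3904 - 1228815} = \frac{4834}{-3904 - 1228815} = \frac{4834}{-1232719} = 4834 \left(- \frac{1}{1232719}\right) = - \frac{4834}{1232719}$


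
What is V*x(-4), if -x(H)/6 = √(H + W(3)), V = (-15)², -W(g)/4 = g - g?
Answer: -2700*I ≈ -2700.0*I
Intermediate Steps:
W(g) = 0 (W(g) = -4*(g - g) = -4*0 = 0)
V = 225
x(H) = -6*√H (x(H) = -6*√(H + 0) = -6*√H)
V*x(-4) = 225*(-12*I) = -2700*I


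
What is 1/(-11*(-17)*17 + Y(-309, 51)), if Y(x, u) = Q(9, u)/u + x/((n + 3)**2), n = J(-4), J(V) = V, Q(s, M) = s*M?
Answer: 1/2879 ≈ 0.00034734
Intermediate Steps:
Q(s, M) = M*s
n = -4
Y(x, u) = 9 + x (Y(x, u) = (u*9)/u + x/((-4 + 3)**2) = (9*u)/u + x/((-1)**2) = 9 + x/1 = 9 + x*1 = 9 + x)
1/(-11*(-17)*17 + Y(-309, 51)) = 1/(-11*(-17)*17 + (9 - 309)) = 1/(187*17 - 300) = 1/(3179 - 300) = 1/2879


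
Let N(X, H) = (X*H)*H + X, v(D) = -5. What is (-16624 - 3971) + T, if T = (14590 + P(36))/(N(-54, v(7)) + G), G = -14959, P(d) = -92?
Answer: -337010483/16363 ≈ -20596.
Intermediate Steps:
N(X, H) = X + X*H² (N(X, H) = (H*X)*H + X = X*H² + X = X + X*H²)
T = -14498/16363 (T = (14590 - 92)/(-54*(1 + (-5)²) - 14959) = 14498/(-54*(1 + 25) - 14959) = 14498/(-54*26 - 14959) = 14498/(-1404 - 14959) = 14498/(-16363) = 14498*(-1/16363) = -14498/16363 ≈ -0.88602)
(-16624 - 3971) + T = (-16624 - 3971) - 14498/16363 = -20595 - 14498/16363 = -337010483/16363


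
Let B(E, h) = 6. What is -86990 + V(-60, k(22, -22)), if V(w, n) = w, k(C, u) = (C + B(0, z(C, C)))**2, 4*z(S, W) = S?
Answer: -87050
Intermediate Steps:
z(S, W) = S/4
k(C, u) = (6 + C)**2 (k(C, u) = (C + 6)**2 = (6 + C)**2)
-86990 + V(-60, k(22, -22)) = -86990 - 60 = -87050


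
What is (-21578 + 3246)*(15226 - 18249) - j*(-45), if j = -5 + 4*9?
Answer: 55419031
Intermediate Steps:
j = 31 (j = -5 + 36 = 31)
(-21578 + 3246)*(15226 - 18249) - j*(-45) = (-21578 + 3246)*(15226 - 18249) - 31*(-45) = -18332*(-3023) - 1*(-1395) = 55417636 + 1395 = 55419031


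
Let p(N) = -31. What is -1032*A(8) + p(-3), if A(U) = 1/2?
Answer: -547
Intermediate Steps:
A(U) = 1/2
-1032*A(8) + p(-3) = -1032*1/2 - 31 = -516 - 31 = -547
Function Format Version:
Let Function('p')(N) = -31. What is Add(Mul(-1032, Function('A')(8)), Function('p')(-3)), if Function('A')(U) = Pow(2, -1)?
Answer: -547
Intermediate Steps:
Function('A')(U) = Rational(1, 2)
Add(Mul(-1032, Function('A')(8)), Function('p')(-3)) = Add(Mul(-1032, Rational(1, 2)), -31) = Add(-516, -31) = -547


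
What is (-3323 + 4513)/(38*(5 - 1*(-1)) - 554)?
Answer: -595/163 ≈ -3.6503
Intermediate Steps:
(-3323 + 4513)/(38*(5 - 1*(-1)) - 554) = 1190/(38*(5 + 1) - 554) = 1190/(38*6 - 554) = 1190/(228 - 554) = 1190/(-326) = 1190*(-1/326) = -595/163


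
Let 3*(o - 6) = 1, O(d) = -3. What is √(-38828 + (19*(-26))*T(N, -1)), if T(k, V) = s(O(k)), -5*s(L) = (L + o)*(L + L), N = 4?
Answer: 202*I ≈ 202.0*I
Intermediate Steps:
o = 19/3 (o = 6 + (⅓)*1 = 6 + ⅓ = 19/3 ≈ 6.3333)
s(L) = -2*L*(19/3 + L)/5 (s(L) = -(L + 19/3)*(L + L)/5 = -(19/3 + L)*2*L/5 = -2*L*(19/3 + L)/5)
T(k, V) = 4 (T(k, V) = -2/15*(-3)*(19 + 3*(-3)) = -2/15*(-3)*(19 - 9) = -2/15*(-3)*10 = 4)
√(-38828 + (19*(-26))*T(N, -1)) = √(-38828 + (19*(-26))*4) = √(-38828 - 494*4) = √(-38828 - 1976) = √(-40804) = 202*I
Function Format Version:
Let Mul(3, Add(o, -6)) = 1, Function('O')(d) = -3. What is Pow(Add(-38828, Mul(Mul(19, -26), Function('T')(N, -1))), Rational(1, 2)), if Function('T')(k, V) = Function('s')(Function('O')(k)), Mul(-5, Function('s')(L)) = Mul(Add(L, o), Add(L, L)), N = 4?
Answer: Mul(202, I) ≈ Mul(202.00, I)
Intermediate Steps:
o = Rational(19, 3) (o = Add(6, Mul(Rational(1, 3), 1)) = Add(6, Rational(1, 3)) = Rational(19, 3) ≈ 6.3333)
Function('s')(L) = Mul(Rational(-2, 5), L, Add(Rational(19, 3), L)) (Function('s')(L) = Mul(Rational(-1, 5), Mul(Add(L, Rational(19, 3)), Add(L, L))) = Mul(Rational(-1, 5), Mul(Add(Rational(19, 3), L), Mul(2, L))) = Mul(Rational(-1, 5), Mul(2, L, Add(Rational(19, 3), L))) = Mul(Rational(-2, 5), L, Add(Rational(19, 3), L)))
Function('T')(k, V) = 4 (Function('T')(k, V) = Mul(Rational(-2, 15), -3, Add(19, Mul(3, -3))) = Mul(Rational(-2, 15), -3, Add(19, -9)) = Mul(Rational(-2, 15), -3, 10) = 4)
Pow(Add(-38828, Mul(Mul(19, -26), Function('T')(N, -1))), Rational(1, 2)) = Pow(Add(-38828, Mul(Mul(19, -26), 4)), Rational(1, 2)) = Pow(Add(-38828, Mul(-494, 4)), Rational(1, 2)) = Pow(Add(-38828, -1976), Rational(1, 2)) = Pow(-40804, Rational(1, 2)) = Mul(202, I)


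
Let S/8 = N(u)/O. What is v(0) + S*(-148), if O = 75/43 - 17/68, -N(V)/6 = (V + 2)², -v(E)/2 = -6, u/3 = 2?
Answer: 78203916/257 ≈ 3.0430e+5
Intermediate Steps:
u = 6 (u = 3*2 = 6)
v(E) = 12 (v(E) = -2*(-6) = 12)
N(V) = -6*(2 + V)² (N(V) = -6*(V + 2)² = -6*(2 + V)²)
O = 257/172 (O = 75*(1/43) - 17*1/68 = 75/43 - ¼ = 257/172 ≈ 1.4942)
S = -528384/257 (S = 8*((-6*(2 + 6)²)/(257/172)) = 8*(-6*8²*(172/257)) = 8*(-6*64*(172/257)) = 8*(-384*172/257) = 8*(-66048/257) = -528384/257 ≈ -2056.0)
v(0) + S*(-148) = 12 - 528384/257*(-148) = 12 + 78200832/257 = 78203916/257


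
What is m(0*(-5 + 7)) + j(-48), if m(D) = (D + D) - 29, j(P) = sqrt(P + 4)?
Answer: -29 + 2*I*sqrt(11) ≈ -29.0 + 6.6332*I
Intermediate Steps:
j(P) = sqrt(4 + P)
m(D) = -29 + 2*D (m(D) = 2*D - 29 = -29 + 2*D)
m(0*(-5 + 7)) + j(-48) = (-29 + 2*(0*(-5 + 7))) + sqrt(4 - 48) = (-29 + 2*(0*2)) + sqrt(-44) = (-29 + 2*0) + 2*I*sqrt(11) = (-29 + 0) + 2*I*sqrt(11) = -29 + 2*I*sqrt(11)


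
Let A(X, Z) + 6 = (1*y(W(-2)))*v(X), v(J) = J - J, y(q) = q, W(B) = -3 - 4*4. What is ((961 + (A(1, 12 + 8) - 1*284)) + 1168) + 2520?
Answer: 4359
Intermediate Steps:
W(B) = -19 (W(B) = -3 - 16 = -19)
v(J) = 0
A(X, Z) = -6 (A(X, Z) = -6 + (1*(-19))*0 = -6 - 19*0 = -6 + 0 = -6)
((961 + (A(1, 12 + 8) - 1*284)) + 1168) + 2520 = ((961 + (-6 - 1*284)) + 1168) + 2520 = ((961 + (-6 - 284)) + 1168) + 2520 = ((961 - 290) + 1168) + 2520 = (671 + 1168) + 2520 = 1839 + 2520 = 4359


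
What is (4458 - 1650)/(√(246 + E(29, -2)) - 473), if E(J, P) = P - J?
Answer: -15444/2599 - 1404*√215/111757 ≈ -6.1265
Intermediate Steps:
(4458 - 1650)/(√(246 + E(29, -2)) - 473) = (4458 - 1650)/(√(246 + (-2 - 1*29)) - 473) = 2808/(√(246 + (-2 - 29)) - 473) = 2808/(√(246 - 31) - 473) = 2808/(√215 - 473) = 2808/(-473 + √215)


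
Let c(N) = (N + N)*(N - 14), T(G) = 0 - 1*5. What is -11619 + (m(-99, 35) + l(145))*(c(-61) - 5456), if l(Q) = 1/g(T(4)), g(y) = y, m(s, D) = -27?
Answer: -560479/5 ≈ -1.1210e+5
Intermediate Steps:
T(G) = -5 (T(G) = 0 - 5 = -5)
c(N) = 2*N*(-14 + N) (c(N) = (2*N)*(-14 + N) = 2*N*(-14 + N))
l(Q) = -⅕ (l(Q) = 1/(-5) = -⅕)
-11619 + (m(-99, 35) + l(145))*(c(-61) - 5456) = -11619 + (-27 - ⅕)*(2*(-61)*(-14 - 61) - 5456) = -11619 - 136*(2*(-61)*(-75) - 5456)/5 = -11619 - 136*(9150 - 5456)/5 = -11619 - 136/5*3694 = -11619 - 502384/5 = -560479/5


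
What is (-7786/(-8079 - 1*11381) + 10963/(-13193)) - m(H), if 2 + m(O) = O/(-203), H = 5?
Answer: 847578483/531809830 ≈ 1.5938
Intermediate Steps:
m(O) = -2 - O/203 (m(O) = -2 + O/(-203) = -2 + O*(-1/203) = -2 - O/203)
(-7786/(-8079 - 1*11381) + 10963/(-13193)) - m(H) = (-7786/(-8079 - 1*11381) + 10963/(-13193)) - (-2 - 1/203*5) = (-7786/(-8079 - 11381) + 10963*(-1/13193)) - (-2 - 5/203) = (-7786/(-19460) - 10963/13193) - 1*(-411/203) = (-7786*(-1/19460) - 10963/13193) + 411/203 = (3893/9730 - 10963/13193) + 411/203 = -55309641/128367890 + 411/203 = 847578483/531809830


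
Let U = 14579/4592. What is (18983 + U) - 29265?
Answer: -47200365/4592 ≈ -10279.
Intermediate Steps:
U = 14579/4592 (U = 14579*(1/4592) = 14579/4592 ≈ 3.1749)
(18983 + U) - 29265 = (18983 + 14579/4592) - 29265 = 87184515/4592 - 29265 = -47200365/4592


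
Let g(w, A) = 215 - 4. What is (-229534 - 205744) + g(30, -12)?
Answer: -435067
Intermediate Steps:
g(w, A) = 211
(-229534 - 205744) + g(30, -12) = (-229534 - 205744) + 211 = -435278 + 211 = -435067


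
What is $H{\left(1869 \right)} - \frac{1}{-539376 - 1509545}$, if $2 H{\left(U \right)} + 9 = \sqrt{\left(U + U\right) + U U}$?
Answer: $- \frac{18440287}{4097842} + \frac{\sqrt{3496899}}{2} \approx 930.5$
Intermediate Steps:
$H{\left(U \right)} = - \frac{9}{2} + \frac{\sqrt{U^{2} + 2 U}}{2}$ ($H{\left(U \right)} = - \frac{9}{2} + \frac{\sqrt{\left(U + U\right) + U U}}{2} = - \frac{9}{2} + \frac{\sqrt{2 U + U^{2}}}{2} = - \frac{9}{2} + \frac{\sqrt{U^{2} + 2 U}}{2}$)
$H{\left(1869 \right)} - \frac{1}{-539376 - 1509545} = \left(- \frac{9}{2} + \frac{\sqrt{1869 \left(2 + 1869\right)}}{2}\right) - \frac{1}{-539376 - 1509545} = \left(- \frac{9}{2} + \frac{\sqrt{1869 \cdot 1871}}{2}\right) - \frac{1}{-2048921} = \left(- \frac{9}{2} + \frac{\sqrt{3496899}}{2}\right) - - \frac{1}{2048921} = \left(- \frac{9}{2} + \frac{\sqrt{3496899}}{2}\right) + \frac{1}{2048921} = - \frac{18440287}{4097842} + \frac{\sqrt{3496899}}{2}$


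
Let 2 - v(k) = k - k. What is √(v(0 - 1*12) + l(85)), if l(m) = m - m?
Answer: √2 ≈ 1.4142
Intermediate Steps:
l(m) = 0
v(k) = 2 (v(k) = 2 - (k - k) = 2 - 1*0 = 2 + 0 = 2)
√(v(0 - 1*12) + l(85)) = √(2 + 0) = √2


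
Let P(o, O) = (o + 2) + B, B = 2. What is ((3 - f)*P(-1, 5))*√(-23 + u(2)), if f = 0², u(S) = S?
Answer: 9*I*√21 ≈ 41.243*I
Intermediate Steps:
f = 0
P(o, O) = 4 + o (P(o, O) = (o + 2) + 2 = (2 + o) + 2 = 4 + o)
((3 - f)*P(-1, 5))*√(-23 + u(2)) = ((3 - 1*0)*(4 - 1))*√(-23 + 2) = ((3 + 0)*3)*√(-21) = (3*3)*(I*√21) = 9*(I*√21) = 9*I*√21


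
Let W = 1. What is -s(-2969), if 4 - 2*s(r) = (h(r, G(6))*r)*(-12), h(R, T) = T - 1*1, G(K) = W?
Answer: -2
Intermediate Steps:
G(K) = 1
h(R, T) = -1 + T (h(R, T) = T - 1 = -1 + T)
s(r) = 2 (s(r) = 2 - (-1 + 1)*r*(-12)/2 = 2 - 0*r*(-12)/2 = 2 - 0*(-12) = 2 - ½*0 = 2 + 0 = 2)
-s(-2969) = -1*2 = -2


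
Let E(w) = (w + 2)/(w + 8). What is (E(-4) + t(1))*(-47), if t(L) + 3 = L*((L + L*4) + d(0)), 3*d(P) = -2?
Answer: -235/6 ≈ -39.167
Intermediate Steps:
E(w) = (2 + w)/(8 + w)
d(P) = -2/3 (d(P) = (1/3)*(-2) = -2/3)
t(L) = -3 + L*(-2/3 + 5*L) (t(L) = -3 + L*((L + L*4) - 2/3) = -3 + L*((L + 4*L) - 2/3) = -3 + L*(5*L - 2/3) = -3 + L*(-2/3 + 5*L))
(E(-4) + t(1))*(-47) = ((2 - 4)/(8 - 4) + (-3 + 5*1**2 - 2/3*1))*(-47) = (-2/4 + (-3 + 5*1 - 2/3))*(-47) = ((1/4)*(-2) + (-3 + 5 - 2/3))*(-47) = (-1/2 + 4/3)*(-47) = (5/6)*(-47) = -235/6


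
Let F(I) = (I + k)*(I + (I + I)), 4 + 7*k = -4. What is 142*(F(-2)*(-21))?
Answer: -56232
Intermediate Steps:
k = -8/7 (k = -4/7 + (⅐)*(-4) = -4/7 - 4/7 = -8/7 ≈ -1.1429)
F(I) = 3*I*(-8/7 + I) (F(I) = (I - 8/7)*(I + (I + I)) = (-8/7 + I)*(I + 2*I) = (-8/7 + I)*(3*I) = 3*I*(-8/7 + I))
142*(F(-2)*(-21)) = 142*(((3/7)*(-2)*(-8 + 7*(-2)))*(-21)) = 142*(((3/7)*(-2)*(-8 - 14))*(-21)) = 142*(((3/7)*(-2)*(-22))*(-21)) = 142*((132/7)*(-21)) = 142*(-396) = -56232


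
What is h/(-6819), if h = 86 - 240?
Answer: 154/6819 ≈ 0.022584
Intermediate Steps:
h = -154
h/(-6819) = -154/(-6819) = -154*(-1/6819) = 154/6819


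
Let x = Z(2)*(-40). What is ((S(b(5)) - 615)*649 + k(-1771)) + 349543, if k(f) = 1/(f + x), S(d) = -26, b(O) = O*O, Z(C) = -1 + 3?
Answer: -123028567/1851 ≈ -66466.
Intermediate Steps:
Z(C) = 2
b(O) = O²
x = -80 (x = 2*(-40) = -80)
k(f) = 1/(-80 + f) (k(f) = 1/(f - 80) = 1/(-80 + f))
((S(b(5)) - 615)*649 + k(-1771)) + 349543 = ((-26 - 615)*649 + 1/(-80 - 1771)) + 349543 = (-641*649 + 1/(-1851)) + 349543 = (-416009 - 1/1851) + 349543 = -770032660/1851 + 349543 = -123028567/1851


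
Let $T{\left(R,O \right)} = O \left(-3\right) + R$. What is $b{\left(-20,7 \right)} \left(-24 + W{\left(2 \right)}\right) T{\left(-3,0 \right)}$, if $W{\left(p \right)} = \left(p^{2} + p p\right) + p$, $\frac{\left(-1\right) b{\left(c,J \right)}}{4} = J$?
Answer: $-1176$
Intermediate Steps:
$b{\left(c,J \right)} = - 4 J$
$T{\left(R,O \right)} = R - 3 O$ ($T{\left(R,O \right)} = - 3 O + R = R - 3 O$)
$W{\left(p \right)} = p + 2 p^{2}$ ($W{\left(p \right)} = \left(p^{2} + p^{2}\right) + p = 2 p^{2} + p = p + 2 p^{2}$)
$b{\left(-20,7 \right)} \left(-24 + W{\left(2 \right)}\right) T{\left(-3,0 \right)} = \left(-4\right) 7 \left(-24 + 2 \left(1 + 2 \cdot 2\right)\right) \left(-3 - 0\right) = - 28 \left(-24 + 2 \left(1 + 4\right)\right) \left(-3 + 0\right) = - 28 \left(-24 + 2 \cdot 5\right) \left(-3\right) = - 28 \left(-24 + 10\right) \left(-3\right) = - 28 \left(\left(-14\right) \left(-3\right)\right) = \left(-28\right) 42 = -1176$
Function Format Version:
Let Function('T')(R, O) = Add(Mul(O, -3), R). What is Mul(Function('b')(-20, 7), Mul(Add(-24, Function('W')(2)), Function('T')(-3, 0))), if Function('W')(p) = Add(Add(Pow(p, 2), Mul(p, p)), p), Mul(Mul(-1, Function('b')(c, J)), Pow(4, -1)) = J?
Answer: -1176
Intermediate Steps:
Function('b')(c, J) = Mul(-4, J)
Function('T')(R, O) = Add(R, Mul(-3, O)) (Function('T')(R, O) = Add(Mul(-3, O), R) = Add(R, Mul(-3, O)))
Function('W')(p) = Add(p, Mul(2, Pow(p, 2))) (Function('W')(p) = Add(Add(Pow(p, 2), Pow(p, 2)), p) = Add(Mul(2, Pow(p, 2)), p) = Add(p, Mul(2, Pow(p, 2))))
Mul(Function('b')(-20, 7), Mul(Add(-24, Function('W')(2)), Function('T')(-3, 0))) = Mul(Mul(-4, 7), Mul(Add(-24, Mul(2, Add(1, Mul(2, 2)))), Add(-3, Mul(-3, 0)))) = Mul(-28, Mul(Add(-24, Mul(2, Add(1, 4))), Add(-3, 0))) = Mul(-28, Mul(Add(-24, Mul(2, 5)), -3)) = Mul(-28, Mul(Add(-24, 10), -3)) = Mul(-28, Mul(-14, -3)) = Mul(-28, 42) = -1176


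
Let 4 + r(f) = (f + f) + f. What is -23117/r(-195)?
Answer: 23117/589 ≈ 39.248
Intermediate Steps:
r(f) = -4 + 3*f (r(f) = -4 + ((f + f) + f) = -4 + (2*f + f) = -4 + 3*f)
-23117/r(-195) = -23117/(-4 + 3*(-195)) = -23117/(-4 - 585) = -23117/(-589) = -23117*(-1/589) = 23117/589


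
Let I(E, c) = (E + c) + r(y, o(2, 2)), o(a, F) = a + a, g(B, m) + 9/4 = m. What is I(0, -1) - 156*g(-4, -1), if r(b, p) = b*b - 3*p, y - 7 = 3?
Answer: 594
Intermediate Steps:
g(B, m) = -9/4 + m
o(a, F) = 2*a
y = 10 (y = 7 + 3 = 10)
r(b, p) = b² - 3*p
I(E, c) = 88 + E + c (I(E, c) = (E + c) + (10² - 6*2) = (E + c) + (100 - 3*4) = (E + c) + (100 - 12) = (E + c) + 88 = 88 + E + c)
I(0, -1) - 156*g(-4, -1) = (88 + 0 - 1) - 156*(-9/4 - 1) = 87 - 156*(-13/4) = 87 + 507 = 594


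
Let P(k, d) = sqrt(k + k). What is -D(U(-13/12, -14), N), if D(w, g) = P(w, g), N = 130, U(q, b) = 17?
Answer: -sqrt(34) ≈ -5.8309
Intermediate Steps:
P(k, d) = sqrt(2)*sqrt(k) (P(k, d) = sqrt(2*k) = sqrt(2)*sqrt(k))
D(w, g) = sqrt(2)*sqrt(w)
-D(U(-13/12, -14), N) = -sqrt(2)*sqrt(17) = -sqrt(34)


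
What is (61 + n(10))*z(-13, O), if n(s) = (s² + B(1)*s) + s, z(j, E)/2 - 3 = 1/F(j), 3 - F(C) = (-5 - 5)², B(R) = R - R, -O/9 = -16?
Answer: 99180/97 ≈ 1022.5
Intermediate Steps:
O = 144 (O = -9*(-16) = 144)
B(R) = 0
F(C) = -97 (F(C) = 3 - (-5 - 5)² = 3 - 1*(-10)² = 3 - 1*100 = 3 - 100 = -97)
z(j, E) = 580/97 (z(j, E) = 6 + 2/(-97) = 6 + 2*(-1/97) = 6 - 2/97 = 580/97)
n(s) = s + s² (n(s) = (s² + 0*s) + s = (s² + 0) + s = s² + s = s + s²)
(61 + n(10))*z(-13, O) = (61 + 10*(1 + 10))*(580/97) = (61 + 10*11)*(580/97) = (61 + 110)*(580/97) = 171*(580/97) = 99180/97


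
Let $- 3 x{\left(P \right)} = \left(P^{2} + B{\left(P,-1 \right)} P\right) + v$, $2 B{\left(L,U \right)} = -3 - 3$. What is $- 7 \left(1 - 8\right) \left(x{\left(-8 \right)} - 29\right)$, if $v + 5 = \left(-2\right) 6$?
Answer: $- \frac{7742}{3} \approx -2580.7$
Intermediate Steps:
$B{\left(L,U \right)} = -3$ ($B{\left(L,U \right)} = \frac{-3 - 3}{2} = \frac{1}{2} \left(-6\right) = -3$)
$v = -17$ ($v = -5 - 12 = -17$)
$x{\left(P \right)} = \frac{17}{3} + P - \frac{P^{2}}{3}$ ($x{\left(P \right)} = - \frac{\left(P^{2} - 3 P\right) - 17}{3} = - \frac{-17 + P^{2} - 3 P}{3} = \frac{17}{3} + P - \frac{P^{2}}{3}$)
$- 7 \left(1 - 8\right) \left(x{\left(-8 \right)} - 29\right) = - 7 \left(1 - 8\right) \left(\left(\frac{17}{3} - 8 - \frac{\left(-8\right)^{2}}{3}\right) - 29\right) = \left(-7\right) \left(-7\right) \left(\left(\frac{17}{3} - 8 - \frac{64}{3}\right) - 29\right) = 49 \left(\left(\frac{17}{3} - 8 - \frac{64}{3}\right) - 29\right) = 49 \left(- \frac{71}{3} - 29\right) = 49 \left(- \frac{158}{3}\right) = - \frac{7742}{3}$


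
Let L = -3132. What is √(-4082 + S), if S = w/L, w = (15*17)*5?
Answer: I*√123598957/174 ≈ 63.894*I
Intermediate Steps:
w = 1275 (w = 255*5 = 1275)
S = -425/1044 (S = 1275/(-3132) = 1275*(-1/3132) = -425/1044 ≈ -0.40709)
√(-4082 + S) = √(-4082 - 425/1044) = √(-4262033/1044) = I*√123598957/174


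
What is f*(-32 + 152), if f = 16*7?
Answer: 13440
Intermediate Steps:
f = 112
f*(-32 + 152) = 112*(-32 + 152) = 112*120 = 13440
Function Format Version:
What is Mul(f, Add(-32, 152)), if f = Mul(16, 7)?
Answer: 13440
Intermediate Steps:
f = 112
Mul(f, Add(-32, 152)) = Mul(112, Add(-32, 152)) = Mul(112, 120) = 13440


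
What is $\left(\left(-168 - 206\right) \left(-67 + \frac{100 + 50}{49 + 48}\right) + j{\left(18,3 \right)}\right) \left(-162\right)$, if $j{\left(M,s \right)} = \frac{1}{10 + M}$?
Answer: $- \frac{5385432825}{1358} \approx -3.9657 \cdot 10^{6}$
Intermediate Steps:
$\left(\left(-168 - 206\right) \left(-67 + \frac{100 + 50}{49 + 48}\right) + j{\left(18,3 \right)}\right) \left(-162\right) = \left(\left(-168 - 206\right) \left(-67 + \frac{100 + 50}{49 + 48}\right) + \frac{1}{10 + 18}\right) \left(-162\right) = \left(- 374 \left(-67 + \frac{150}{97}\right) + \frac{1}{28}\right) \left(-162\right) = \left(\left(-374\right) \left(- \frac{6349}{97}\right) + \frac{1}{28}\right) \left(-162\right) = \left(\frac{2374526}{97} + \frac{1}{28}\right) \left(-162\right) = \frac{66486825}{2716} \left(-162\right) = - \frac{5385432825}{1358}$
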